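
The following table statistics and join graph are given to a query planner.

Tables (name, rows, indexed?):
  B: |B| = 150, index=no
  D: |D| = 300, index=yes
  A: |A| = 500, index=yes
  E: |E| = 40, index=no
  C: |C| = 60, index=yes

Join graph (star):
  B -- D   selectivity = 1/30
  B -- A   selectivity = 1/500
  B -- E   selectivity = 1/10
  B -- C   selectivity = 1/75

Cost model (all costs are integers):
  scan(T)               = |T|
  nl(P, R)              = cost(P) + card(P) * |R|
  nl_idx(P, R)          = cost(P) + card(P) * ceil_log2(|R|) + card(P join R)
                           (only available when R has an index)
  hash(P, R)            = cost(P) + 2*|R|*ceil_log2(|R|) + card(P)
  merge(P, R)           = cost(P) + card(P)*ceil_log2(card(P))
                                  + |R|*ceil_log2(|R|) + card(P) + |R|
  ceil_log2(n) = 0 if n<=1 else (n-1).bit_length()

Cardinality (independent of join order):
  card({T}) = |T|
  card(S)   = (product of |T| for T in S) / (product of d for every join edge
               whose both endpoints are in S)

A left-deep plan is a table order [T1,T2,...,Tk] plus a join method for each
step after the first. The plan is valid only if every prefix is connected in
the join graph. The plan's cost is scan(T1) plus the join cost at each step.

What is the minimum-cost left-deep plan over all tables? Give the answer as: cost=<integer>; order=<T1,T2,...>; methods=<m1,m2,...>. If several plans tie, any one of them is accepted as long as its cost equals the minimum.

Selinger DP (subsets sized 1..n):
  {B}: scan cost=150, card=150
  {D}: scan cost=300, card=300
  {A}: scan cost=500, card=500
  {E}: scan cost=40, card=40
  {C}: scan cost=60, card=60
  {BD}: card=1500; try (D,nl_idx)→3000, (B,hash)→3000, (D,merge)→4500, (B,merge)→4650, (D,hash)→5700, (D,nl)→45150 …(+1); best=3000 via (D,nl_idx)
  {AB}: card=150; try (A,nl_idx)→1650, (B,hash)→3400, (A,merge)→6500, (B,merge)→6850, (A,hash)→9300, (A,nl)→75150 …(+1); best=1650 via (A,nl_idx)
  {BE}: card=600; try (E,hash)→780, (B,merge)→1670, (E,merge)→1780, (B,hash)→2480, (B,nl)→6040, (E,nl)→6150; best=780 via (E,hash)
  {BC}: card=120; try (C,hash)→1020, (C,nl_idx)→1170, (B,merge)→1830, (C,merge)→1920, (B,hash)→2520, (B,nl)→9060 …(+1); best=1020 via (C,hash)
  {ABD}: card=1500; try (D,nl_idx)→4500, (D,merge)→6000, (D,hash)→7200, (A,hash)→13500, (A,nl_idx)→18000, (A,merge)→26000 …(+2); best=4500 via (D,nl_idx)
  {BDE}: card=6000; try (E,hash)→4980, (D,hash)→6780, (D,merge)→10380, (D,nl_idx)→12180, (E,merge)→21280, (E,nl)→63000 …(+1); best=4980 via (E,hash)
  {BCD}: card=1200; try (D,nl_idx)→3300, (D,merge)→4980, (C,hash)→5220, (D,hash)→6540, (C,nl_idx)→13200, (C,merge)→21420 …(+2); best=3300 via (D,nl_idx)
  {ABE}: card=600; try (E,hash)→2280, (E,merge)→3280, (A,nl_idx)→6780, (E,nl)→7650, (A,hash)→10380, (A,merge)→12380 …(+1); best=2280 via (E,hash)
  {ABC}: card=120; try (A,nl_idx)→2220, (C,hash)→2520, (C,nl_idx)→2670, (C,merge)→3420, (A,merge)→6980, (A,hash)→10140 …(+2); best=2220 via (A,nl_idx)
  {BCE}: card=480; try (E,hash)→1620, (C,hash)→2100, (E,merge)→2260, (C,nl_idx)→4860, (E,nl)→5820, (C,merge)→7800 …(+1); best=1620 via (E,hash)
  {ABDE}: card=6000; try (E,hash)→6480, (D,hash)→8280, (D,merge)→11880, (D,nl_idx)→13680, (A,hash)→19980, (E,merge)→22780 …(+5); best=6480 via (E,hash)
  {ABCD}: card=1200; try (D,nl_idx)→4500, (D,merge)→6180, (C,hash)→6720, (D,hash)→7740, (A,hash)→13500, (C,nl_idx)→14700 …(+6); best=4500 via (D,nl_idx)
  {BCDE}: card=4800; try (E,hash)→4980, (D,hash)→7500, (D,merge)→9420, (D,nl_idx)→10740, (C,hash)→11700, (E,merge)→17980 …(+5); best=4980 via (E,hash)
  {ABCE}: card=480; try (E,hash)→2820, (E,merge)→3460, (C,hash)→3600, (C,nl_idx)→6360, (A,nl_idx)→6420, (E,nl)→7020 …(+5); best=2820 via (E,hash)
  {ABCDE}: card=4800; try (E,hash)→6180, (D,hash)→8700, (D,merge)→10620, (D,nl_idx)→11940, (C,hash)→13200, (A,hash)→18780 …(+9); best=6180 via (E,hash)

cost=6180; order=B,C,A,D,E; methods=hash,nl_idx,nl_idx,hash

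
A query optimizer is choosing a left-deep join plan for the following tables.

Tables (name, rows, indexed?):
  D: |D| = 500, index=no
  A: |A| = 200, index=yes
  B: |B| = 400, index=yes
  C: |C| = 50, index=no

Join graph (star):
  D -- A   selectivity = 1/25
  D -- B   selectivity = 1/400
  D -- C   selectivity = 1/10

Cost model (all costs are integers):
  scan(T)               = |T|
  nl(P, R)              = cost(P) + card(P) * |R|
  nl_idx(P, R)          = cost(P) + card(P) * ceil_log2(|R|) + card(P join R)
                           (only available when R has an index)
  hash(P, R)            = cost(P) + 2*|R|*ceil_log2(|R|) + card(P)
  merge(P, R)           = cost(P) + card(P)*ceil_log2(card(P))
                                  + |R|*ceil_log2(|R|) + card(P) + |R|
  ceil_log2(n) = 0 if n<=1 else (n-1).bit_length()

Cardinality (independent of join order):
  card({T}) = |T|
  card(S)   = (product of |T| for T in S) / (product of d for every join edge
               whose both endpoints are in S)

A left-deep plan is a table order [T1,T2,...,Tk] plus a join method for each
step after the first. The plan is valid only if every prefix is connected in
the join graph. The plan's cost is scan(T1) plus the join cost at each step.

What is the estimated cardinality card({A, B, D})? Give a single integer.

4000

Tables in S: A(200), B(400), D(500)
Edges inside S: D-A(d=25), D-B(d=400)
numerator = 200 * 400 * 500 = 40000000
denominator = 25 * 400 = 10000
card(S) = 40000000 / 10000 = 4000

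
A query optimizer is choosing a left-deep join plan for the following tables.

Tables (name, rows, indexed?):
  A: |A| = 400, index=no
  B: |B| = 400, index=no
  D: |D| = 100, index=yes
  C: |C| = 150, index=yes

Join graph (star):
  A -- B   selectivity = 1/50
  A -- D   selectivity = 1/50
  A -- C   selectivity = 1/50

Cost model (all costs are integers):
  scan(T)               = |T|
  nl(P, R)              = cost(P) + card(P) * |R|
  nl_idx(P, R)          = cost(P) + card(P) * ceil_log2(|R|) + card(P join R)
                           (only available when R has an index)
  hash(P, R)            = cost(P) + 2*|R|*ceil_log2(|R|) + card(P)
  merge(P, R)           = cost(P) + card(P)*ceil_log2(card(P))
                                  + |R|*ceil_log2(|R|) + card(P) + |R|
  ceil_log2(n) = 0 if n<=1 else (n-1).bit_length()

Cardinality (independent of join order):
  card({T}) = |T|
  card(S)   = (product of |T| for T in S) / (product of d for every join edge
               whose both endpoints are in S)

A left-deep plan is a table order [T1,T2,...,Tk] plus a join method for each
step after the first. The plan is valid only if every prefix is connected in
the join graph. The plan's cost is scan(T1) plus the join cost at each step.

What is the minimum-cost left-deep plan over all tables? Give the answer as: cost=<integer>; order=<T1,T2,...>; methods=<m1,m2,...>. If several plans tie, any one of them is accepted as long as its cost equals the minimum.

cost=15000; order=A,D,C,B; methods=hash,hash,hash

Selinger DP (subsets sized 1..n):
  {A}: scan cost=400, card=400
  {B}: scan cost=400, card=400
  {D}: scan cost=100, card=100
  {C}: scan cost=150, card=150
  {AB}: card=3200; try (B,hash)→8000, (A,hash)→8000, (B,merge)→8400, (A,merge)→8400, (B,nl)→160400, (A,nl)→160400; best=8000 via (B,hash)
  {AD}: card=800; try (D,hash)→2200, (D,nl_idx)→4000, (A,merge)→4900, (D,merge)→5200, (A,hash)→7400, (A,nl)→40100 …(+1); best=2200 via (D,hash)
  {AC}: card=1200; try (C,hash)→3200, (C,nl_idx)→4800, (A,merge)→5500, (C,merge)→5750, (A,hash)→7500, (A,nl)→60150 …(+1); best=3200 via (C,hash)
  {ABD}: card=6400; try (B,hash)→10200, (D,hash)→12600, (B,merge)→15000, (D,nl_idx)→36800, (D,merge)→50400, (B,nl)→322200 …(+1); best=10200 via (B,hash)
  {ABC}: card=9600; try (B,hash)→11600, (C,hash)→13600, (B,merge)→21600, (C,nl_idx)→43200, (C,merge)→50950, (B,nl)→483200 …(+1); best=11600 via (B,hash)
  {ACD}: card=2400; try (C,hash)→5400, (D,hash)→5800, (C,nl_idx)→11000, (C,merge)→12350, (D,nl_idx)→14000, (D,merge)→18400 …(+2); best=5400 via (C,hash)
  {ABCD}: card=19200; try (B,hash)→15000, (C,hash)→19000, (D,hash)→22600, (B,merge)→40600, (C,nl_idx)→80600, (D,nl_idx)→98000 …(+5); best=15000 via (B,hash)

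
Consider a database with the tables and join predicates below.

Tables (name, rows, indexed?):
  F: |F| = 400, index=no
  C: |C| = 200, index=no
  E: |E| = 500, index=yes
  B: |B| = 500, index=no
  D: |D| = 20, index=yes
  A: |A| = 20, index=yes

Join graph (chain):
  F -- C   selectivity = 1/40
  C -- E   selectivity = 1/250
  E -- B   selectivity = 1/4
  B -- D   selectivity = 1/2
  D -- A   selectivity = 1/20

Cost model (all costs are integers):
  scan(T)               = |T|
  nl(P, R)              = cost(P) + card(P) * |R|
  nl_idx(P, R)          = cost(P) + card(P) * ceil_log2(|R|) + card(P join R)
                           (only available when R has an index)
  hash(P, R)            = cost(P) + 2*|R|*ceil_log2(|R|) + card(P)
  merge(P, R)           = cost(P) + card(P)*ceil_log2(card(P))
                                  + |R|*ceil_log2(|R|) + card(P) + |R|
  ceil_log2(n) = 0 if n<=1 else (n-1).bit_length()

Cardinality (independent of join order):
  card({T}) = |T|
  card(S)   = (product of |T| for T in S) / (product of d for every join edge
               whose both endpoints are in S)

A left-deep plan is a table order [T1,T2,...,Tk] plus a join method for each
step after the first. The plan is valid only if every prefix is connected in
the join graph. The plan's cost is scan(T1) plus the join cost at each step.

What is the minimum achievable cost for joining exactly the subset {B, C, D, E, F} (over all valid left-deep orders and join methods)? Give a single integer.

523200

Selinger DP over subsets of {B,C,D,E,F}:
  {F}: scan cost=400, card=400
  {C}: scan cost=200, card=200
  {E}: scan cost=500, card=500
  {B}: scan cost=500, card=500
  {D}: scan cost=20, card=20
  {CF}: card=2000; try (C,hash)→4000, (F,merge)→6000, (C,merge)→6200, (F,hash)→7600, (F,nl)→80200, (C,nl)→80400; best=4000 via (C,hash)
  {CE}: card=400; try (E,nl_idx)→2400, (C,hash)→4200, (E,merge)→7000, (C,merge)→7300, (E,hash)→9400, (E,nl)→100200 …(+1); best=2400 via (E,nl_idx)
  {BE}: card=62500; try (E,hash)→10000, (B,hash)→10000, (E,merge)→10500, (B,merge)→10500, (E,nl_idx)→67500, (E,nl)→250500 …(+1); best=10000 via (E,hash)
  {BD}: card=5000; try (D,hash)→1200, (B,merge)→5140, (D,merge)→5620, (D,nl_idx)→8000, (B,hash)→9040, (B,nl)→10020 …(+1); best=1200 via (D,hash)
  {CEF}: card=4000; try (F,hash)→10000, (F,merge)→10400, (E,hash)→15000, (E,nl_idx)→26000, (E,merge)→33000, (F,nl)→162400 …(+1); best=10000 via (F,hash)
  {BCE}: card=50000; try (B,merge)→11400, (B,hash)→11800, (C,hash)→75700, (B,nl)→202400, (C,merge)→1074300, (C,nl)→12510000; best=11400 via (B,merge)
  {BDE}: card=625000; try (E,hash)→15200, (D,hash)→72700, (E,merge)→76200, (E,nl_idx)→671200, (D,nl_idx)→947500, (D,merge)→1072620 …(+2); best=15200 via (E,hash)
  {BCEF}: card=500000; try (B,hash)→23000, (B,merge)→67000, (F,hash)→68600, (F,merge)→865400, (B,nl)→2010000, (F,nl)→20011400; best=23000 via (B,hash)
  {BCDE}: card=500000; try (D,hash)→61600, (C,hash)→643400, (D,nl_idx)→761400, (D,merge)→861520, (D,nl)→1011400, (C,merge)→13142000 …(+1); best=61600 via (D,hash)
  {BCDEF}: card=5000000; try (D,hash)→523200, (F,hash)→568800, (D,nl_idx)→7523000, (D,nl)→10023000, (D,merge)→10023120, (F,merge)→10065600 …(+1); best=523200 via (D,hash)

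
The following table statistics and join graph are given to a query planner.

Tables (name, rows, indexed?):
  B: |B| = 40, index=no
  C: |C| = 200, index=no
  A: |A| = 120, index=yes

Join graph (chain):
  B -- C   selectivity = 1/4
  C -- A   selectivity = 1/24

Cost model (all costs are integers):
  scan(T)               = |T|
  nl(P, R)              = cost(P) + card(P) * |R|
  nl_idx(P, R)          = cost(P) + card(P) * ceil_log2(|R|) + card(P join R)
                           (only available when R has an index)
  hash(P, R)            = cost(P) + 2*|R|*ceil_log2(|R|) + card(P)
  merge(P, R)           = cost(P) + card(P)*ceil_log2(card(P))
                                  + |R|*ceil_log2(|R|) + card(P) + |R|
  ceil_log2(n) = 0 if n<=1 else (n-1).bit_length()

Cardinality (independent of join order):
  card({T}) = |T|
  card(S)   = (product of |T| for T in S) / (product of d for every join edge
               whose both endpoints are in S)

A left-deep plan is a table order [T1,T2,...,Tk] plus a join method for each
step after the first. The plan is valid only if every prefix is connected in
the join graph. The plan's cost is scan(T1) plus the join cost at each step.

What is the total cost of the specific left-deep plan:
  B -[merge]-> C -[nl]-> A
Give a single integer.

242120

step 1: scan B: cost=40, card=40
step 2: join C via merge
    card(P join C) = 40*200/(4) = 2000
    cost = 40 + 40*6 + 200*8 + 40 + 200 = 2120
step 3: join A via nl
    card(P join A) = 2000*120/(24) = 10000
    cost = 2120 + 2000*120 = 242120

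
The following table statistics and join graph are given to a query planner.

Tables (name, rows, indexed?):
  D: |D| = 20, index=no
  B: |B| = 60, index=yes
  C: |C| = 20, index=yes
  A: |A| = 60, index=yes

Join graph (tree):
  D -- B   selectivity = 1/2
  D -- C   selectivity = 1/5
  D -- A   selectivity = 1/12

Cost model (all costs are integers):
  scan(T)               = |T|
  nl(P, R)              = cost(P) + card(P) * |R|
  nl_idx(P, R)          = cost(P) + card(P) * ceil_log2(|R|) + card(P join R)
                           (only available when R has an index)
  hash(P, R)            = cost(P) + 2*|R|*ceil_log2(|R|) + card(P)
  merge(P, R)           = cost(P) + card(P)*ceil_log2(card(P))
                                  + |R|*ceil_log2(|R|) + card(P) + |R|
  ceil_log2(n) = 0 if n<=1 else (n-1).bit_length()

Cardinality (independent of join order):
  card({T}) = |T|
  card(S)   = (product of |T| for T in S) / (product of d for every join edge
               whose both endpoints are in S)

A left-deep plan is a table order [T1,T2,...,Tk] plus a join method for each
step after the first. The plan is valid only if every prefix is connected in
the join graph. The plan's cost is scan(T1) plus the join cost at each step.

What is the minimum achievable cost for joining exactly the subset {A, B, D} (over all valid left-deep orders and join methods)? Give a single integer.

Selinger DP over subsets of {A,B,D}:
  {D}: scan cost=20, card=20
  {B}: scan cost=60, card=60
  {A}: scan cost=60, card=60
  {BD}: card=600; try (D,hash)→320, (B,merge)→560, (D,merge)→600, (B,nl_idx)→740, (B,hash)→760, (B,nl)→1220 …(+1); best=320 via (D,hash)
  {AD}: card=100; try (A,nl_idx)→240, (D,hash)→320, (A,merge)→560, (D,merge)→600, (A,hash)→760, (A,nl)→1220 …(+1); best=240 via (A,nl_idx)
  {ABD}: card=3000; try (B,hash)→1060, (B,merge)→1460, (A,hash)→1640, (B,nl_idx)→3840, (B,nl)→6240, (A,nl_idx)→6920 …(+2); best=1060 via (B,hash)

1060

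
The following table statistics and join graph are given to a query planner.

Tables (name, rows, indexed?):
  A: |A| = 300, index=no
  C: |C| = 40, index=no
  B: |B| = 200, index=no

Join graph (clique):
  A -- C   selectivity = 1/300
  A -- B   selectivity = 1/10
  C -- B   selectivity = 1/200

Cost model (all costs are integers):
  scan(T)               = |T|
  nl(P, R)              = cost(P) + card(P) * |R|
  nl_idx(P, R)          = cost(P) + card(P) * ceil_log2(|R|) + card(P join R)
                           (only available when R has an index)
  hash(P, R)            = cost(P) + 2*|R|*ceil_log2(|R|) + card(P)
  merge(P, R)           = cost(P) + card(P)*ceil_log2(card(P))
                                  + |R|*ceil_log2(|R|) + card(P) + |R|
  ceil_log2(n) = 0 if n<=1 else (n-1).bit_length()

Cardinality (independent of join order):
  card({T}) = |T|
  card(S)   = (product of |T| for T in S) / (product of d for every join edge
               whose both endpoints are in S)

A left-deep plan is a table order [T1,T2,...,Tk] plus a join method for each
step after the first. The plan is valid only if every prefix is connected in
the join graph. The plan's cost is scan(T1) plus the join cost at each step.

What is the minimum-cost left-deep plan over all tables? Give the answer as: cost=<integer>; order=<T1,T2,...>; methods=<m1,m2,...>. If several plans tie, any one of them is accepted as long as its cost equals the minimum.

cost=3160; order=A,C,B; methods=hash,merge

Selinger DP (subsets sized 1..n):
  {A}: scan cost=300, card=300
  {C}: scan cost=40, card=40
  {B}: scan cost=200, card=200
  {AC}: card=40; try (C,hash)→1080, (A,merge)→3320, (C,merge)→3580, (A,hash)→5480, (A,nl)→12040, (C,nl)→12300; best=1080 via (C,hash)
  {AB}: card=6000; try (B,hash)→3800, (A,merge)→5000, (B,merge)→5100, (A,hash)→5800, (A,nl)→60200, (B,nl)→60300; best=3800 via (B,hash)
  {BC}: card=40; try (C,hash)→880, (B,merge)→2120, (C,merge)→2280, (B,hash)→3280, (B,nl)→8040, (C,nl)→8200; best=880 via (C,hash)
  {ABC}: card=4; try (B,merge)→3160, (A,merge)→4160, (B,hash)→4320, (A,hash)→6320, (B,nl)→9080, (C,hash)→10280 …(+3); best=3160 via (B,merge)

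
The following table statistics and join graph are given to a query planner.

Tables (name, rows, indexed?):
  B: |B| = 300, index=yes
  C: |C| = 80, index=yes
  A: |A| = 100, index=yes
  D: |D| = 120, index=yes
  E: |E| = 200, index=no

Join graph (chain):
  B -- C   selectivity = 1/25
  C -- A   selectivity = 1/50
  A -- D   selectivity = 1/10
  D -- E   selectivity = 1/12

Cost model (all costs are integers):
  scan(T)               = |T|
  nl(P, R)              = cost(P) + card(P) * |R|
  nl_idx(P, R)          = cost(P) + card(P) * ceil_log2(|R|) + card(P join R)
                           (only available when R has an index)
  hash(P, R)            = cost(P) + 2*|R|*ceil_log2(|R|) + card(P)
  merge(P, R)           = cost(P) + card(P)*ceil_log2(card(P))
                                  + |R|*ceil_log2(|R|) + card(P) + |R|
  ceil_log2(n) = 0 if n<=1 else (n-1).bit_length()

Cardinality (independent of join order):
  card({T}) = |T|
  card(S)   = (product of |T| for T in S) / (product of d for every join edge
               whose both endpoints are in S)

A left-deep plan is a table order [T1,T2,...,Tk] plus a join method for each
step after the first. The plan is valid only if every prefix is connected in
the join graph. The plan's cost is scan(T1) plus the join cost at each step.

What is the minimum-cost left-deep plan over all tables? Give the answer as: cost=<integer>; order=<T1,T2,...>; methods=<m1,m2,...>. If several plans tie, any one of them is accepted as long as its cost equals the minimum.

Selinger DP (subsets sized 1..n):
  {B}: scan cost=300, card=300
  {C}: scan cost=80, card=80
  {A}: scan cost=100, card=100
  {D}: scan cost=120, card=120
  {E}: scan cost=200, card=200
  {BC}: card=960; try (C,hash)→1720, (B,nl_idx)→1760, (C,nl_idx)→3360, (B,merge)→3720, (C,merge)→3940, (B,hash)→5560 …(+2); best=1720 via (C,hash)
  {AC}: card=160; try (A,nl_idx)→800, (C,nl_idx)→960, (C,hash)→1320, (A,merge)→1520, (C,merge)→1540, (A,hash)→1560 …(+2); best=800 via (A,nl_idx)
  {AD}: card=1200; try (A,hash)→1640, (D,merge)→1860, (D,hash)→1880, (A,merge)→1880, (D,nl_idx)→2000, (A,nl_idx)→2160 …(+2); best=1640 via (A,hash)
  {DE}: card=2000; try (D,hash)→2080, (E,merge)→2880, (D,merge)→2960, (E,hash)→3440, (D,nl_idx)→3600, (E,nl)→24120 …(+1); best=2080 via (D,hash)
  {ABC}: card=1920; try (A,hash)→4080, (B,nl_idx)→4160, (B,merge)→5240, (B,hash)→6360, (A,nl_idx)→10360, (A,merge)→13080 …(+2); best=4080 via (A,hash)
  {ACD}: card=1920; try (D,hash)→2640, (D,merge)→3200, (D,nl_idx)→3840, (C,hash)→3960, (C,nl_idx)→11960, (C,merge)→16680 …(+2); best=2640 via (D,hash)
  {ADE}: card=20000; try (A,hash)→5480, (E,hash)→6040, (E,merge)→17840, (A,merge)→26880, (A,nl_idx)→36080, (A,nl)→202080 …(+1); best=5480 via (A,hash)
  {ABCD}: card=23040; try (D,hash)→7680, (B,hash)→9960, (D,merge)→28080, (B,merge)→28680, (D,nl_idx)→40560, (B,nl_idx)→42960 …(+2); best=7680 via (D,hash)
  {ACDE}: card=32000; try (E,hash)→7760, (C,hash)→26600, (E,merge)→27480, (C,nl_idx)→177480, (C,merge)→326120, (E,nl)→386640 …(+1); best=7760 via (E,hash)
  {ABCDE}: card=384000; try (E,hash)→33920, (B,hash)→45160, (E,merge)→378120, (B,merge)→522760, (B,nl_idx)→679760, (E,nl)→4615680 …(+1); best=33920 via (E,hash)

cost=33920; order=B,C,A,D,E; methods=hash,hash,hash,hash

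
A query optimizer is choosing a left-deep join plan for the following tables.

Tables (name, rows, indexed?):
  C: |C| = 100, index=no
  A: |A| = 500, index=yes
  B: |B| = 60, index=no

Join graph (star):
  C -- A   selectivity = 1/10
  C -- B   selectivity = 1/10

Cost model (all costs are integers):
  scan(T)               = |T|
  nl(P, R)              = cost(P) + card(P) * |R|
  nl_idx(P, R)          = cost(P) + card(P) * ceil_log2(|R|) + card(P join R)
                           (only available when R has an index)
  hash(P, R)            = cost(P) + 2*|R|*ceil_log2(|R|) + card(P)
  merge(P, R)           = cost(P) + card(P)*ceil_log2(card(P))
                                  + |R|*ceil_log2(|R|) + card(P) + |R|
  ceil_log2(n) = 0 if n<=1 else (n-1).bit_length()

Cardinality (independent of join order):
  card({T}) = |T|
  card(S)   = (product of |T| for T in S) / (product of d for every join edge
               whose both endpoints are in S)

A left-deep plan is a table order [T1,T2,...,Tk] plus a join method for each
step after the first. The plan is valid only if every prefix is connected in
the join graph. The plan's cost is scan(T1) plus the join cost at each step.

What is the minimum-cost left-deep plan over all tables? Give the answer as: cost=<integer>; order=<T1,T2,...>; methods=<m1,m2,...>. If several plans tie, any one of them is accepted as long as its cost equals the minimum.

Selinger DP (subsets sized 1..n):
  {C}: scan cost=100, card=100
  {A}: scan cost=500, card=500
  {B}: scan cost=60, card=60
  {AC}: card=5000; try (C,hash)→2400, (A,merge)→5900, (A,nl_idx)→6000, (C,merge)→6300, (A,hash)→9200, (A,nl)→50100 …(+1); best=2400 via (C,hash)
  {BC}: card=600; try (B,hash)→920, (C,merge)→1280, (B,merge)→1320, (C,hash)→1520, (C,nl)→6060, (B,nl)→6100; best=920 via (B,hash)
  {ABC}: card=30000; try (B,hash)→8120, (A,hash)→10520, (A,merge)→12520, (A,nl_idx)→36320, (B,merge)→72820, (A,nl)→300920 …(+1); best=8120 via (B,hash)

cost=8120; order=A,C,B; methods=hash,hash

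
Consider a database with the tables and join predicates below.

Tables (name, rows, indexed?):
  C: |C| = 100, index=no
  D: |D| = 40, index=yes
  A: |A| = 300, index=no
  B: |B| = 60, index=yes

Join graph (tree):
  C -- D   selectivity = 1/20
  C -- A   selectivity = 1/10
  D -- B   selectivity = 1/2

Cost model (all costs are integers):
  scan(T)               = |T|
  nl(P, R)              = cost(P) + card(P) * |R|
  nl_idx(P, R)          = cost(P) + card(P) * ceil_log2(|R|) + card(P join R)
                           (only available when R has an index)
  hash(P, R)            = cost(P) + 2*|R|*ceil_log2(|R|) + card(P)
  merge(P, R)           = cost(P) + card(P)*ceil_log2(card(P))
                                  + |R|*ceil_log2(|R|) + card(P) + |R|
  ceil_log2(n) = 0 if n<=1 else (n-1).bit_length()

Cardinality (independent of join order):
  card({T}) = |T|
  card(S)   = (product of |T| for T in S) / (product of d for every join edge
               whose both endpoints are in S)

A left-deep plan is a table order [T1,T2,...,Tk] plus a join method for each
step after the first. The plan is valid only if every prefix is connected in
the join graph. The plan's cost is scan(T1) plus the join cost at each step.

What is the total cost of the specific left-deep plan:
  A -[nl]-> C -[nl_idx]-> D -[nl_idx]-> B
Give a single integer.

270300

step 1: scan A: cost=300, card=300
step 2: join C via nl
    card(P join C) = 300*100/(10) = 3000
    cost = 300 + 300*100 = 30300
step 3: join D via nl_idx
    card(P join D) = 3000*40/(20) = 6000
    cost = 30300 + 3000*6 + 6000 = 54300
step 4: join B via nl_idx
    card(P join B) = 6000*60/(2) = 180000
    cost = 54300 + 6000*6 + 180000 = 270300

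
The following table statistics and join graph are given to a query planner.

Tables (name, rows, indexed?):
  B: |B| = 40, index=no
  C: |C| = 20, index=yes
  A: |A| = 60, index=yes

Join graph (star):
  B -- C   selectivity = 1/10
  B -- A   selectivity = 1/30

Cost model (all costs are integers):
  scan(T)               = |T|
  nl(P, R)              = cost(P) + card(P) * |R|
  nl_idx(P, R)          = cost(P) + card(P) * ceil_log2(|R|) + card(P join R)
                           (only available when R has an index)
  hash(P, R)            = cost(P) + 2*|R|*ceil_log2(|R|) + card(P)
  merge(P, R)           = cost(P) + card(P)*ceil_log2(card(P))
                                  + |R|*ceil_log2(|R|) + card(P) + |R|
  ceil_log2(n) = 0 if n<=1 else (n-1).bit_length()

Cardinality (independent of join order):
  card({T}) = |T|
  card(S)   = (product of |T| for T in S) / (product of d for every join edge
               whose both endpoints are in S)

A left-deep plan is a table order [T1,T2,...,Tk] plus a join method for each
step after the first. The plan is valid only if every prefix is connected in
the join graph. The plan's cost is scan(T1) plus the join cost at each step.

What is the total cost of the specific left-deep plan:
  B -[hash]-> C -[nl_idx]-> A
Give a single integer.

920

step 1: scan B: cost=40, card=40
step 2: join C via hash
    card(P join C) = 40*20/(10) = 80
    cost = 40 + 2*20*5 + 40 = 280
step 3: join A via nl_idx
    card(P join A) = 80*60/(30) = 160
    cost = 280 + 80*6 + 160 = 920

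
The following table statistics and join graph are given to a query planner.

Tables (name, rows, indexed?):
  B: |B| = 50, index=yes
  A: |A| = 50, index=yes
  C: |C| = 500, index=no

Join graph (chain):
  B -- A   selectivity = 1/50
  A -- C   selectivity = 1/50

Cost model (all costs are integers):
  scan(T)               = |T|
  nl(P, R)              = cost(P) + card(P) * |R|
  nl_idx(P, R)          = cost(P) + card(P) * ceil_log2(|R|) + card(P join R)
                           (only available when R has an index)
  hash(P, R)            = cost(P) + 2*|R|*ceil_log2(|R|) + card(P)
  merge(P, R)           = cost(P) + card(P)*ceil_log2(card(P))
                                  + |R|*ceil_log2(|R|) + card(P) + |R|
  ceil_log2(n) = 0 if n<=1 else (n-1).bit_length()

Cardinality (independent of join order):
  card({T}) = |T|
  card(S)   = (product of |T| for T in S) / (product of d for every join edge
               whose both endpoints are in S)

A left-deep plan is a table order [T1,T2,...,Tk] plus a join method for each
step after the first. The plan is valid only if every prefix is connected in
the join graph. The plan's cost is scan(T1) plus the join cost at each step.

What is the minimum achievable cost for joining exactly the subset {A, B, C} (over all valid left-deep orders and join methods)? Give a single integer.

Selinger DP over subsets of {A,B,C}:
  {B}: scan cost=50, card=50
  {A}: scan cost=50, card=50
  {C}: scan cost=500, card=500
  {AB}: card=50; try (B,nl_idx)→400, (A,nl_idx)→400, (B,hash)→700, (A,hash)→700, (B,merge)→750, (A,merge)→750 …(+2); best=400 via (B,nl_idx)
  {AC}: card=500; try (A,hash)→1600, (A,nl_idx)→4000, (C,merge)→5400, (A,merge)→5850, (C,hash)→9100, (C,nl)→25050 …(+1); best=1600 via (A,hash)
  {ABC}: card=500; try (B,hash)→2700, (B,nl_idx)→5100, (C,merge)→5750, (B,merge)→6950, (C,hash)→9450, (C,nl)→25400 …(+1); best=2700 via (B,hash)

2700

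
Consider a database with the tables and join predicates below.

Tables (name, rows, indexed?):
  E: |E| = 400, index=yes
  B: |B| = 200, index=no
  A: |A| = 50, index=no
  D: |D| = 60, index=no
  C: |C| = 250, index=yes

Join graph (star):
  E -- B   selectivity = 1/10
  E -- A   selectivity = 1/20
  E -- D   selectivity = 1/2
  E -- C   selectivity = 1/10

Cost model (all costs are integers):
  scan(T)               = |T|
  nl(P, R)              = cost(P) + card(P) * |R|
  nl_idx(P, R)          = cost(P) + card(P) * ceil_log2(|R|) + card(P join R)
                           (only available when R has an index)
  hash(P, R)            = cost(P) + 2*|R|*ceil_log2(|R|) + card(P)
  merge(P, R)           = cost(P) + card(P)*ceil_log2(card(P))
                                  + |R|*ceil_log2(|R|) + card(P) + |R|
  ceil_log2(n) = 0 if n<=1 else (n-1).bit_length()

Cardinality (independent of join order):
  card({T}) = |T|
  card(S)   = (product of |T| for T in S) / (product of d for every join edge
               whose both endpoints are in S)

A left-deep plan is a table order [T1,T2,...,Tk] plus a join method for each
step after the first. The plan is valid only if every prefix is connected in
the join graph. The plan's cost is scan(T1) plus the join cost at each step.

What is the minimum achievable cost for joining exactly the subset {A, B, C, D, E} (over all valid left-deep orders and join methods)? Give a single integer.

530320

Selinger DP over subsets of {A,B,C,D,E}:
  {E}: scan cost=400, card=400
  {B}: scan cost=200, card=200
  {A}: scan cost=50, card=50
  {D}: scan cost=60, card=60
  {C}: scan cost=250, card=250
  {BE}: card=8000; try (B,hash)→4000, (E,merge)→6000, (B,merge)→6200, (E,hash)→7600, (E,nl_idx)→10000, (E,nl)→80200 …(+1); best=4000 via (B,hash)
  {AE}: card=1000; try (A,hash)→1400, (E,nl_idx)→1500, (E,merge)→4400, (A,merge)→4750, (E,hash)→7300, (E,nl)→20050 …(+1); best=1400 via (A,hash)
  {DE}: card=12000; try (D,hash)→1520, (E,merge)→4480, (D,merge)→4820, (E,hash)→7320, (E,nl_idx)→12600, (E,nl)→24060 …(+1); best=1520 via (D,hash)
  {CE}: card=10000; try (C,hash)→4800, (E,merge)→6500, (C,merge)→6650, (E,hash)→7700, (E,nl_idx)→12500, (C,nl_idx)→13600 …(+2); best=4800 via (C,hash)
  {ABE}: card=20000; try (B,hash)→5600, (A,hash)→12600, (B,merge)→14200, (A,merge)→116350, (B,nl)→201400, (A,nl)→404000; best=5600 via (B,hash)
  {BDE}: card=240000; try (D,hash)→12720, (B,hash)→16720, (D,merge)→116420, (B,merge)→183320, (D,nl)→484000, (B,nl)→2401520; best=12720 via (D,hash)
  {BCE}: card=200000; try (C,hash)→16000, (B,hash)→18000, (C,merge)→118250, (B,merge)→156600, (C,nl_idx)→268000, (C,nl)→2004000 …(+1); best=16000 via (C,hash)
  {ADE}: card=30000; try (D,hash)→3120, (D,merge)→12820, (A,hash)→14120, (D,nl)→61400, (A,merge)→181870, (A,nl)→601520; best=3120 via (D,hash)
  {ACE}: card=25000; try (C,hash)→6400, (C,merge)→14650, (A,hash)→15400, (C,nl_idx)→34400, (A,merge)→155150, (C,nl)→251400 …(+1); best=6400 via (C,hash)
  {CDE}: card=300000; try (D,hash)→15520, (C,hash)→17520, (D,merge)→155220, (C,merge)→183770, (C,nl_idx)→397520, (D,nl)→604800 …(+1); best=15520 via (D,hash)
  {ABDE}: card=600000; try (D,hash)→26320, (B,hash)→36320, (A,hash)→253320, (D,merge)→326020, (B,merge)→484920, (D,nl)→1205600 …(+3); best=26320 via (D,hash)
  {ABCE}: card=500000; try (C,hash)→29600, (B,hash)→34600, (A,hash)→216600, (C,merge)→327850, (B,merge)→408200, (C,nl_idx)→665600 …(+4); best=29600 via (C,hash)
  {BCDE}: card=6000000; try (D,hash)→216720, (C,hash)→256720, (B,hash)→318720, (D,merge)→3816420, (C,merge)→4574970, (B,merge)→6017320 …(+4); best=216720 via (D,hash)
  {ACDE}: card=750000; try (D,hash)→32120, (C,hash)→37120, (A,hash)→316120, (D,merge)→406820, (C,merge)→485370, (C,nl_idx)→993120 …(+4); best=32120 via (D,hash)
  {ABCDE}: card=15000000; try (D,hash)→530320, (C,hash)→630320, (B,hash)→785320, (A,hash)→6217320, (D,merge)→10030020, (C,merge)→12628570 …(+7); best=530320 via (D,hash)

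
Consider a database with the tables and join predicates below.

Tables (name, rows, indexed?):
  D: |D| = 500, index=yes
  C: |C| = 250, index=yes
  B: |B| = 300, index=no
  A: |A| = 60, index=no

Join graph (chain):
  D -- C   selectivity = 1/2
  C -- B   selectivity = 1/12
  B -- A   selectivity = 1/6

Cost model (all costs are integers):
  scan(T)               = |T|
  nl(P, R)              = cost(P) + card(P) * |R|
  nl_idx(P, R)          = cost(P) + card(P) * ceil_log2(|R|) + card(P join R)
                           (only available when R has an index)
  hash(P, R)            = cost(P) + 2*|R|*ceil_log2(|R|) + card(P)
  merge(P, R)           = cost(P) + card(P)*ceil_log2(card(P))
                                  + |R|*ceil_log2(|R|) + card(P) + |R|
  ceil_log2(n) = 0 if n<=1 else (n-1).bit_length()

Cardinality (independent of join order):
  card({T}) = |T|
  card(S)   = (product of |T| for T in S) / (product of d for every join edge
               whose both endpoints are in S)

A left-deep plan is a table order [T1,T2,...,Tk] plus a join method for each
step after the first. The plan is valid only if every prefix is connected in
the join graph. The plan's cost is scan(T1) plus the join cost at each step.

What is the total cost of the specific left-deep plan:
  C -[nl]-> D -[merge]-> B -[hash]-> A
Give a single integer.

2753970

step 1: scan C: cost=250, card=250
step 2: join D via nl
    card(P join D) = 250*500/(2) = 62500
    cost = 250 + 250*500 = 125250
step 3: join B via merge
    card(P join B) = 62500*300/(12) = 1562500
    cost = 125250 + 62500*16 + 300*9 + 62500 + 300 = 1190750
step 4: join A via hash
    card(P join A) = 1562500*60/(6) = 15625000
    cost = 1190750 + 2*60*6 + 1562500 = 2753970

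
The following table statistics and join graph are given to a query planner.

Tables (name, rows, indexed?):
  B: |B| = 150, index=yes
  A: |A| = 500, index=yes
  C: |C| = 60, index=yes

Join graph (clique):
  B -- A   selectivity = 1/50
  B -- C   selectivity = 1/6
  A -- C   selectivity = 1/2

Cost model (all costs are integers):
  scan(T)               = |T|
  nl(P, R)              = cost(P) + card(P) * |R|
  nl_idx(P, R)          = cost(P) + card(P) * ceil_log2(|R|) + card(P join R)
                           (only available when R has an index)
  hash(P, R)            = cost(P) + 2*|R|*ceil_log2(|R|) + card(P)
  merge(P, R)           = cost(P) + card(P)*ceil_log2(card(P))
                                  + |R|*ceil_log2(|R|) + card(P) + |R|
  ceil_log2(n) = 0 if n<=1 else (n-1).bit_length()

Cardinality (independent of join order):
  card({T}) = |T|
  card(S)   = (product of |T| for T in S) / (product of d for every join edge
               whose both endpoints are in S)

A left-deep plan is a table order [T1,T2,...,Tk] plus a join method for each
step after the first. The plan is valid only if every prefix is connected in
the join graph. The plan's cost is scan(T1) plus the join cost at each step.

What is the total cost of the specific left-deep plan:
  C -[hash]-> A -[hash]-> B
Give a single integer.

step 1: scan C: cost=60, card=60
step 2: join A via hash
    card(P join A) = 60*500/(2) = 15000
    cost = 60 + 2*500*9 + 60 = 9120
step 3: join B via hash
    card(P join B) = 15000*150/(50*6) = 7500
    cost = 9120 + 2*150*8 + 15000 = 26520

26520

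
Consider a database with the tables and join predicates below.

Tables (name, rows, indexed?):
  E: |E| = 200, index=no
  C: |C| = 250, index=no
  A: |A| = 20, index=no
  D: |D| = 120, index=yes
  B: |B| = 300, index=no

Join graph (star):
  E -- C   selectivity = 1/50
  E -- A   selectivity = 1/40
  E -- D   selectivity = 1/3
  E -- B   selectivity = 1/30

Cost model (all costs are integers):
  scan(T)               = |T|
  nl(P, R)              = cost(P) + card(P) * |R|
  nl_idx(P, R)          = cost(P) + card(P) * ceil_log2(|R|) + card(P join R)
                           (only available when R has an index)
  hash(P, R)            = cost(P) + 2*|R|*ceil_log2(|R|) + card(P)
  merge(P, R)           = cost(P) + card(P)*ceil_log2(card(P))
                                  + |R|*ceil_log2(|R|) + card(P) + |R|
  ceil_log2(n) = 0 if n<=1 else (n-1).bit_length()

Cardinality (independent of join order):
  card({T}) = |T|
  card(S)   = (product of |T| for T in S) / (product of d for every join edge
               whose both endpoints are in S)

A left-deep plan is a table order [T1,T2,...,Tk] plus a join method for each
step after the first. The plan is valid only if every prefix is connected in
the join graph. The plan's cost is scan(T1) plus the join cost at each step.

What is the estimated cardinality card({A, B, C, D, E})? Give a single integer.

Tables in S: A(20), B(300), C(250), D(120), E(200)
Edges inside S: E-C(d=50), E-A(d=40), E-D(d=3), E-B(d=30)
numerator = 20 * 300 * 250 * 120 * 200 = 36000000000
denominator = 50 * 40 * 3 * 30 = 180000
card(S) = 36000000000 / 180000 = 200000

200000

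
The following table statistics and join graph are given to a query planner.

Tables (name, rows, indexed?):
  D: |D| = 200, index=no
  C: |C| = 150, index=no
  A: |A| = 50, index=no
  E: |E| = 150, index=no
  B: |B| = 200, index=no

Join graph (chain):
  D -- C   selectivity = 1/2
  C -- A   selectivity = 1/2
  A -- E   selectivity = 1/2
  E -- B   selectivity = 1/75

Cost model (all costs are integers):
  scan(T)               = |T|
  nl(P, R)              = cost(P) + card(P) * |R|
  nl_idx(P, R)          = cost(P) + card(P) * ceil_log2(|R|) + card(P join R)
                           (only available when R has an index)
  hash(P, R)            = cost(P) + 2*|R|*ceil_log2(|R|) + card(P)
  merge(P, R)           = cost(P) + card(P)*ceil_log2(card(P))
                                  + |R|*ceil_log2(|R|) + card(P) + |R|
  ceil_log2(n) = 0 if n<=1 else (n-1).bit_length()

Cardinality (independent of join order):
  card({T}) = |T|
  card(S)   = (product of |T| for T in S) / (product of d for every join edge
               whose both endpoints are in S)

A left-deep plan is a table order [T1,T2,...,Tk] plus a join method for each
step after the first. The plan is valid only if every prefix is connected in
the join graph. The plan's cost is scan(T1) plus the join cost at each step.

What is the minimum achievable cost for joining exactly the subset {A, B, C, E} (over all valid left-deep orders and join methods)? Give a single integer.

16200

Selinger DP over subsets of {A,B,C,E}:
  {C}: scan cost=150, card=150
  {A}: scan cost=50, card=50
  {E}: scan cost=150, card=150
  {B}: scan cost=200, card=200
  {AC}: card=3750; try (A,hash)→900, (C,merge)→1750, (A,merge)→1850, (C,hash)→2500, (C,nl)→7550, (A,nl)→7650; best=900 via (A,hash)
  {AE}: card=3750; try (A,hash)→900, (E,merge)→1750, (A,merge)→1850, (E,hash)→2500, (E,nl)→7550, (A,nl)→7650; best=900 via (A,hash)
  {BE}: card=400; try (E,hash)→2800, (B,merge)→3300, (E,merge)→3350, (B,hash)→3500, (B,nl)→30150, (E,nl)→30200; best=2800 via (E,hash)
  {ACE}: card=281250; try (E,hash)→7050, (C,hash)→7050, (E,merge)→51000, (C,merge)→51000, (E,nl)→563400, (C,nl)→563400; best=7050 via (E,hash)
  {ABE}: card=10000; try (A,hash)→3800, (A,merge)→7150, (B,hash)→7850, (A,nl)→22800, (B,merge)→51450, (B,nl)→750900; best=3800 via (A,hash)
  {ABCE}: card=750000; try (C,hash)→16200, (C,merge)→155150, (B,hash)→291500, (C,nl)→1503800, (B,merge)→5633850, (B,nl)→56257050; best=16200 via (C,hash)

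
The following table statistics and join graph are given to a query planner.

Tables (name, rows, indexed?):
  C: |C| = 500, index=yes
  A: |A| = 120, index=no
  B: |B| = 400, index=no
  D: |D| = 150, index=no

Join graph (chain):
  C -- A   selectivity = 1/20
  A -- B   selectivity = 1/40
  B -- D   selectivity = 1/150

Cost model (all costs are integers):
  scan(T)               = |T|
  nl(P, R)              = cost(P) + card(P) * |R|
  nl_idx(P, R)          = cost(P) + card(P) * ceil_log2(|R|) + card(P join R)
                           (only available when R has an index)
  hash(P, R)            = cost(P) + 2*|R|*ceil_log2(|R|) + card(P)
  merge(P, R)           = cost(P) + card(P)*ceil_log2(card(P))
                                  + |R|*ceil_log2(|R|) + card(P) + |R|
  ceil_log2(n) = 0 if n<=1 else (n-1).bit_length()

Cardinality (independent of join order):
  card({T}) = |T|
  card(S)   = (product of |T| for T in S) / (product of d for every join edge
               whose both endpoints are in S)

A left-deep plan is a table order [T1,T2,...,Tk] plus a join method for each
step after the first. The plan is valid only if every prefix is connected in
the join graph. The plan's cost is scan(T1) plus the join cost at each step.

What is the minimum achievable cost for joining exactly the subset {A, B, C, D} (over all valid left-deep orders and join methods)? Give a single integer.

15480

Selinger DP over subsets of {A,B,C,D}:
  {C}: scan cost=500, card=500
  {A}: scan cost=120, card=120
  {B}: scan cost=400, card=400
  {D}: scan cost=150, card=150
  {AC}: card=3000; try (A,hash)→2680, (C,nl_idx)→4200, (C,merge)→6080, (A,merge)→6460, (C,hash)→9240, (C,nl)→60120 …(+1); best=2680 via (A,hash)
  {AB}: card=1200; try (A,hash)→2480, (B,merge)→5080, (A,merge)→5360, (B,hash)→7440, (B,nl)→48120, (A,nl)→48400; best=2480 via (A,hash)
  {BD}: card=400; try (D,hash)→3200, (B,merge)→5500, (D,merge)→5750, (B,hash)→7500, (B,nl)→60150, (D,nl)→60400; best=3200 via (D,hash)
  {ABC}: card=30000; try (C,hash)→12680, (B,hash)→12880, (C,merge)→21880, (C,nl_idx)→43280, (B,merge)→45680, (C,nl)→602480 …(+1); best=12680 via (C,hash)
  {ABD}: card=1200; try (A,hash)→5280, (D,hash)→6080, (A,merge)→8160, (D,merge)→18230, (A,nl)→51200, (D,nl)→182480; best=5280 via (A,hash)
  {ABCD}: card=30000; try (C,hash)→15480, (C,merge)→24680, (D,hash)→45080, (C,nl_idx)→46080, (D,merge)→494030, (C,nl)→605280 …(+1); best=15480 via (C,hash)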